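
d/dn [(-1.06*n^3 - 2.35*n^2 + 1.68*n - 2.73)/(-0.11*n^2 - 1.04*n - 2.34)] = (0.1166*n^4 + 2.2048*n^3 + 10.07*n^2 + 10.3974*n - 6.7704)/(0.0121*n^4 + 0.2288*n^3 + 1.5964*n^2 + 4.8672*n + 5.4756)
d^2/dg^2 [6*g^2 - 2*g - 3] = 12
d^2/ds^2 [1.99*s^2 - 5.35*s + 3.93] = 3.98000000000000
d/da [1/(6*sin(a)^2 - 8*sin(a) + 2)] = (2 - 3*sin(a))*cos(a)/(3*sin(a)^2 - 4*sin(a) + 1)^2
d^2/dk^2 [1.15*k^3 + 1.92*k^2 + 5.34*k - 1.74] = 6.9*k + 3.84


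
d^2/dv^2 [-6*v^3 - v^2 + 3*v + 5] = -36*v - 2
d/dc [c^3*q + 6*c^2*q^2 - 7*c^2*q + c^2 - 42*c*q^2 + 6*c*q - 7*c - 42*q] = 3*c^2*q + 12*c*q^2 - 14*c*q + 2*c - 42*q^2 + 6*q - 7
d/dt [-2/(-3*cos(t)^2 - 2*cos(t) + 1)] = 4*(3*cos(t) + 1)*sin(t)/(3*cos(t)^2 + 2*cos(t) - 1)^2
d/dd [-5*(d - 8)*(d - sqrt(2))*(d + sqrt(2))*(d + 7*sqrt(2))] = -20*d^3 - 105*sqrt(2)*d^2 + 120*d^2 + 20*d + 560*sqrt(2)*d - 80 + 70*sqrt(2)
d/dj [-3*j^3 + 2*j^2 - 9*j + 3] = -9*j^2 + 4*j - 9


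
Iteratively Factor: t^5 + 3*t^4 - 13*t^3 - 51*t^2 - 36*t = (t + 3)*(t^4 - 13*t^2 - 12*t) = (t + 1)*(t + 3)*(t^3 - t^2 - 12*t) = (t - 4)*(t + 1)*(t + 3)*(t^2 + 3*t) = (t - 4)*(t + 1)*(t + 3)^2*(t)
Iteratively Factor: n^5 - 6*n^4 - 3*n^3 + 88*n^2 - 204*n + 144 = (n + 4)*(n^4 - 10*n^3 + 37*n^2 - 60*n + 36) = (n - 2)*(n + 4)*(n^3 - 8*n^2 + 21*n - 18) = (n - 2)^2*(n + 4)*(n^2 - 6*n + 9) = (n - 3)*(n - 2)^2*(n + 4)*(n - 3)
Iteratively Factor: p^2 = (p)*(p)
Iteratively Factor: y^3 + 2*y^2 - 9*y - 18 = (y - 3)*(y^2 + 5*y + 6) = (y - 3)*(y + 2)*(y + 3)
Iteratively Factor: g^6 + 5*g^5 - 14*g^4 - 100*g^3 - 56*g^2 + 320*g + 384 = (g - 2)*(g^5 + 7*g^4 - 100*g^2 - 256*g - 192) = (g - 2)*(g + 2)*(g^4 + 5*g^3 - 10*g^2 - 80*g - 96) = (g - 2)*(g + 2)*(g + 4)*(g^3 + g^2 - 14*g - 24) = (g - 4)*(g - 2)*(g + 2)*(g + 4)*(g^2 + 5*g + 6) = (g - 4)*(g - 2)*(g + 2)*(g + 3)*(g + 4)*(g + 2)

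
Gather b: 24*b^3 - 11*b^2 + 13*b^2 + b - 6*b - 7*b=24*b^3 + 2*b^2 - 12*b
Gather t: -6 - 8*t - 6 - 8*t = -16*t - 12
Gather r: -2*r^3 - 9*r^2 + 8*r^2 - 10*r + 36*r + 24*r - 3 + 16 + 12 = -2*r^3 - r^2 + 50*r + 25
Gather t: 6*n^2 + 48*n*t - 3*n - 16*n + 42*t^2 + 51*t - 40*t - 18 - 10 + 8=6*n^2 - 19*n + 42*t^2 + t*(48*n + 11) - 20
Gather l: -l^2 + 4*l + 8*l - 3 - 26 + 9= -l^2 + 12*l - 20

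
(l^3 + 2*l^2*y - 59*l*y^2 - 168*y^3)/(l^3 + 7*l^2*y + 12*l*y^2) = (l^2 - l*y - 56*y^2)/(l*(l + 4*y))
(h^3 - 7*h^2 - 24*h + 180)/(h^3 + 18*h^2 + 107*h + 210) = (h^2 - 12*h + 36)/(h^2 + 13*h + 42)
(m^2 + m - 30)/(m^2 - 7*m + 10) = (m + 6)/(m - 2)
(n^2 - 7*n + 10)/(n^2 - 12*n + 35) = (n - 2)/(n - 7)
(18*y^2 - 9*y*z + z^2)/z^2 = 18*y^2/z^2 - 9*y/z + 1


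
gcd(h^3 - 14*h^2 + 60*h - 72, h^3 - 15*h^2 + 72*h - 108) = h^2 - 12*h + 36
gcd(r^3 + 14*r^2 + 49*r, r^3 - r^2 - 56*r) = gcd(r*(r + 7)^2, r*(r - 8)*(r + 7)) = r^2 + 7*r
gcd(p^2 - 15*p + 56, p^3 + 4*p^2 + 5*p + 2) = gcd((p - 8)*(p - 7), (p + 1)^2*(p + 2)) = 1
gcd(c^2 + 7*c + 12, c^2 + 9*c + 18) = c + 3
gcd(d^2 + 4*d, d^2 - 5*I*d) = d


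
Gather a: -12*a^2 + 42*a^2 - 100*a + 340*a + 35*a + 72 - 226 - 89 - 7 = 30*a^2 + 275*a - 250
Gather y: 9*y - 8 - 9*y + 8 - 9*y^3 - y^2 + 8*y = -9*y^3 - y^2 + 8*y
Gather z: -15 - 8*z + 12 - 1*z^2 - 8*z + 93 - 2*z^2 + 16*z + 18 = 108 - 3*z^2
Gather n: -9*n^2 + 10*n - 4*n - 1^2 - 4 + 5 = -9*n^2 + 6*n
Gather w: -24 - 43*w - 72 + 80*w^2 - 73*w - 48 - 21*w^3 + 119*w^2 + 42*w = -21*w^3 + 199*w^2 - 74*w - 144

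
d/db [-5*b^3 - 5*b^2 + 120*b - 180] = -15*b^2 - 10*b + 120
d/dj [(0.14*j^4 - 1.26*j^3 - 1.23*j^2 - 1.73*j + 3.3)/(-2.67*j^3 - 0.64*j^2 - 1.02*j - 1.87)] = (-0.3738*j^6 - 0.179199999999998*j^5 - 2.9061*j^4 - 7.715*j^3 + 33.649*j^2 + 8.8242*j + 6.6011)/(7.1289*j^6 + 3.4176*j^5 + 5.8564*j^4 + 11.2914*j^3 + 3.434*j^2 + 3.8148*j + 3.4969)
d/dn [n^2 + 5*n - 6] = 2*n + 5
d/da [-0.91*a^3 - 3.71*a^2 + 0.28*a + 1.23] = -2.73*a^2 - 7.42*a + 0.28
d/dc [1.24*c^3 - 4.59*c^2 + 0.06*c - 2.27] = 3.72*c^2 - 9.18*c + 0.06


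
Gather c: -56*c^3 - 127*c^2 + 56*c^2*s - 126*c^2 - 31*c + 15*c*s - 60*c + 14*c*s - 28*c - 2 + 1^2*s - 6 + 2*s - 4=-56*c^3 + c^2*(56*s - 253) + c*(29*s - 119) + 3*s - 12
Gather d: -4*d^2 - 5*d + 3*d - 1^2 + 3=-4*d^2 - 2*d + 2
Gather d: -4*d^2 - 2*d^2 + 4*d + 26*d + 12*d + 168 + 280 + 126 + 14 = -6*d^2 + 42*d + 588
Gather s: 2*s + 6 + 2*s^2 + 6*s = 2*s^2 + 8*s + 6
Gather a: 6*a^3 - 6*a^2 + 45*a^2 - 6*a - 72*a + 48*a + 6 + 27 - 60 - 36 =6*a^3 + 39*a^2 - 30*a - 63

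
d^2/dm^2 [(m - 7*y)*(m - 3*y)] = 2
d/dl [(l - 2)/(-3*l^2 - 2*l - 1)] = (3*l^2 - 12*l - 5)/(9*l^4 + 12*l^3 + 10*l^2 + 4*l + 1)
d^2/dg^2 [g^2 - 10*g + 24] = 2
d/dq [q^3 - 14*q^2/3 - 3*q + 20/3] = 3*q^2 - 28*q/3 - 3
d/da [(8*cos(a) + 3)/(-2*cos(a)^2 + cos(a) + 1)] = (16*sin(a)^2 - 12*cos(a) - 21)*sin(a)/(cos(a) - cos(2*a))^2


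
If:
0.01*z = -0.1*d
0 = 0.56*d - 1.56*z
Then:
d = 0.00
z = 0.00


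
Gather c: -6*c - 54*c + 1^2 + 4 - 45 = -60*c - 40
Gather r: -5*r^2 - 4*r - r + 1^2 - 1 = -5*r^2 - 5*r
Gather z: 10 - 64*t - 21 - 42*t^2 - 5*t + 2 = -42*t^2 - 69*t - 9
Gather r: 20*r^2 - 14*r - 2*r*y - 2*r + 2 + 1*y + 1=20*r^2 + r*(-2*y - 16) + y + 3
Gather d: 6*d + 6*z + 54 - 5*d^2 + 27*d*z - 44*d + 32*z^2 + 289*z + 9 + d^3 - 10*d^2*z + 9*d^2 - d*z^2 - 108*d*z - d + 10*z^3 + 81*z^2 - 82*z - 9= d^3 + d^2*(4 - 10*z) + d*(-z^2 - 81*z - 39) + 10*z^3 + 113*z^2 + 213*z + 54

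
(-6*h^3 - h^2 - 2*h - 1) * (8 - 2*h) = 12*h^4 - 46*h^3 - 4*h^2 - 14*h - 8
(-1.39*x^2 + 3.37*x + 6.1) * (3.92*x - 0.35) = -5.4488*x^3 + 13.6969*x^2 + 22.7325*x - 2.135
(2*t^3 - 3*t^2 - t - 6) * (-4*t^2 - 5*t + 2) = -8*t^5 + 2*t^4 + 23*t^3 + 23*t^2 + 28*t - 12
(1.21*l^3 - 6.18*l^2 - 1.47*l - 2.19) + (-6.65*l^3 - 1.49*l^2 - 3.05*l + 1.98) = -5.44*l^3 - 7.67*l^2 - 4.52*l - 0.21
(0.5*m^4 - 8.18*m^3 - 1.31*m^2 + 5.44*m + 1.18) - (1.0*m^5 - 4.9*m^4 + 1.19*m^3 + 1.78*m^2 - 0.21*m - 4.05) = -1.0*m^5 + 5.4*m^4 - 9.37*m^3 - 3.09*m^2 + 5.65*m + 5.23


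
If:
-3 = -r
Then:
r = 3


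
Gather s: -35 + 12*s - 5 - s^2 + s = -s^2 + 13*s - 40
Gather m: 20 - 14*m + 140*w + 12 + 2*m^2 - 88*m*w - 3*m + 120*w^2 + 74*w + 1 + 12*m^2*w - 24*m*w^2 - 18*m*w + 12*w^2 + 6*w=m^2*(12*w + 2) + m*(-24*w^2 - 106*w - 17) + 132*w^2 + 220*w + 33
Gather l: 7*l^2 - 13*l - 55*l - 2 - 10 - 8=7*l^2 - 68*l - 20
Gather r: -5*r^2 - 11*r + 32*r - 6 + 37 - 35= -5*r^2 + 21*r - 4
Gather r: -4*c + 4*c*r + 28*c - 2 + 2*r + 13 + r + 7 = 24*c + r*(4*c + 3) + 18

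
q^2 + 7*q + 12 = (q + 3)*(q + 4)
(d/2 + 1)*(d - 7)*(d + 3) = d^3/2 - d^2 - 29*d/2 - 21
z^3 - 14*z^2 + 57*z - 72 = (z - 8)*(z - 3)^2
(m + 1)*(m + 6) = m^2 + 7*m + 6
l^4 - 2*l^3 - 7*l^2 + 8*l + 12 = (l - 3)*(l - 2)*(l + 1)*(l + 2)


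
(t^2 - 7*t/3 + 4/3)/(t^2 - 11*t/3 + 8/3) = (3*t - 4)/(3*t - 8)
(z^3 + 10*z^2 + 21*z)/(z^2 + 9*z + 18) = z*(z + 7)/(z + 6)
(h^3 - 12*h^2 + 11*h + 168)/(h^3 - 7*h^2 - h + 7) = (h^2 - 5*h - 24)/(h^2 - 1)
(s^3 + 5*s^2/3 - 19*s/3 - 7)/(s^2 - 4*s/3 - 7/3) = s + 3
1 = 1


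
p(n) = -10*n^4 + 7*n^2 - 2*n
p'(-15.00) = 134788.00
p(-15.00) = -504645.00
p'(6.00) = -8558.00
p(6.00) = -12720.00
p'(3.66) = -1911.88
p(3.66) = -1707.97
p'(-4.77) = 4272.47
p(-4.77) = -5008.13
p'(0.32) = 1.17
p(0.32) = -0.03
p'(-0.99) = 22.95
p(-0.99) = -0.77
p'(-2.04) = 309.03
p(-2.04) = -139.98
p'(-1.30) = 67.68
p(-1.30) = -14.13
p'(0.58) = -1.68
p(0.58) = 0.06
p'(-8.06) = 20829.42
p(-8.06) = -41731.83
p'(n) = -40*n^3 + 14*n - 2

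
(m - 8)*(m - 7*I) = m^2 - 8*m - 7*I*m + 56*I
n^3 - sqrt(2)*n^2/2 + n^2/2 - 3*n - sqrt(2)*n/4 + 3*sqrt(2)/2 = (n - 3/2)*(n + 2)*(n - sqrt(2)/2)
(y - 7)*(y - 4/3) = y^2 - 25*y/3 + 28/3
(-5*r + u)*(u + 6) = -5*r*u - 30*r + u^2 + 6*u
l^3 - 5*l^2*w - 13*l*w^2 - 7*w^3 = (l - 7*w)*(l + w)^2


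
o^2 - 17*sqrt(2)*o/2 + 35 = (o - 5*sqrt(2))*(o - 7*sqrt(2)/2)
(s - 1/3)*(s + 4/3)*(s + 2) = s^3 + 3*s^2 + 14*s/9 - 8/9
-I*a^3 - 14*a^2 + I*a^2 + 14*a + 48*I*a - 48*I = (a - 8*I)*(a - 6*I)*(-I*a + I)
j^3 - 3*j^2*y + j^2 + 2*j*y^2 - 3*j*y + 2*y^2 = (j + 1)*(j - 2*y)*(j - y)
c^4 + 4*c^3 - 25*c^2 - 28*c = c*(c - 4)*(c + 1)*(c + 7)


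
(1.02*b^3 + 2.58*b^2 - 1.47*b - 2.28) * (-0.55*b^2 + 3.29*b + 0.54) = -0.561*b^5 + 1.9368*b^4 + 9.8475*b^3 - 2.1891*b^2 - 8.295*b - 1.2312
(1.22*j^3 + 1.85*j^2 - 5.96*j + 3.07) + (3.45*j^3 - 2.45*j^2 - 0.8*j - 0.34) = 4.67*j^3 - 0.6*j^2 - 6.76*j + 2.73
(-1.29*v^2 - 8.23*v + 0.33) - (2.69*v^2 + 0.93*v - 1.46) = -3.98*v^2 - 9.16*v + 1.79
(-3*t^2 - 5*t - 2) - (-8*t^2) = 5*t^2 - 5*t - 2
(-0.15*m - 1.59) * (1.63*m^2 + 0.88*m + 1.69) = -0.2445*m^3 - 2.7237*m^2 - 1.6527*m - 2.6871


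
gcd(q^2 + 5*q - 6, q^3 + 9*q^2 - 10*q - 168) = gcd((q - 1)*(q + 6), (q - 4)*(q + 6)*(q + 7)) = q + 6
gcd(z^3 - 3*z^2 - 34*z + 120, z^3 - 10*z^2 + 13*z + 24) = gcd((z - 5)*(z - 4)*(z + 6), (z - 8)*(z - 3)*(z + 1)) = 1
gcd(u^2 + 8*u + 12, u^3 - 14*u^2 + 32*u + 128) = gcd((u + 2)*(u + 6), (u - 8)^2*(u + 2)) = u + 2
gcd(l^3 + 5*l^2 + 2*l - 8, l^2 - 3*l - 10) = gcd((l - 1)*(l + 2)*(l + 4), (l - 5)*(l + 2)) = l + 2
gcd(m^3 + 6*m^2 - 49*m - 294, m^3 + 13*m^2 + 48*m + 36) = m + 6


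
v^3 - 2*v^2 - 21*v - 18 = (v - 6)*(v + 1)*(v + 3)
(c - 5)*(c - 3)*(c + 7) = c^3 - c^2 - 41*c + 105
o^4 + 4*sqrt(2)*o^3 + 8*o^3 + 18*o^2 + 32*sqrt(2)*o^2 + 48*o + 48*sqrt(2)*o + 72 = (o + 2)*(o + 6)*(o + sqrt(2))*(o + 3*sqrt(2))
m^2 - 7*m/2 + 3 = (m - 2)*(m - 3/2)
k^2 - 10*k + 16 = (k - 8)*(k - 2)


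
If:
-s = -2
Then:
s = 2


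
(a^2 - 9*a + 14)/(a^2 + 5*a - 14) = (a - 7)/(a + 7)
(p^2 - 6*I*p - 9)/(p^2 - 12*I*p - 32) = (-p^2 + 6*I*p + 9)/(-p^2 + 12*I*p + 32)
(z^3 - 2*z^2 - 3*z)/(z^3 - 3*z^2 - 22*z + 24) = z*(z^2 - 2*z - 3)/(z^3 - 3*z^2 - 22*z + 24)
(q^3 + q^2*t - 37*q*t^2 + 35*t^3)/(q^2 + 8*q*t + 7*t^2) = (q^2 - 6*q*t + 5*t^2)/(q + t)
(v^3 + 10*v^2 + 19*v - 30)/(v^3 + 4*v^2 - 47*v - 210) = (v - 1)/(v - 7)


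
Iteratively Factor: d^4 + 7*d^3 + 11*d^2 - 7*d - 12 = (d + 3)*(d^3 + 4*d^2 - d - 4) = (d + 3)*(d + 4)*(d^2 - 1) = (d - 1)*(d + 3)*(d + 4)*(d + 1)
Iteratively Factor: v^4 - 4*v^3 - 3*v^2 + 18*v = (v + 2)*(v^3 - 6*v^2 + 9*v) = v*(v + 2)*(v^2 - 6*v + 9) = v*(v - 3)*(v + 2)*(v - 3)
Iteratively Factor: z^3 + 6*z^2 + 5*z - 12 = (z + 3)*(z^2 + 3*z - 4) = (z + 3)*(z + 4)*(z - 1)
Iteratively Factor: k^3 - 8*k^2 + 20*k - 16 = (k - 2)*(k^2 - 6*k + 8) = (k - 2)^2*(k - 4)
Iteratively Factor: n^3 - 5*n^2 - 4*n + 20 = (n + 2)*(n^2 - 7*n + 10) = (n - 2)*(n + 2)*(n - 5)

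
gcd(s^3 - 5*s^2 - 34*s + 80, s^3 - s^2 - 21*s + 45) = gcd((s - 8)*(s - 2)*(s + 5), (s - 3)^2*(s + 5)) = s + 5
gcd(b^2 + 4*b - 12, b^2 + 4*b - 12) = b^2 + 4*b - 12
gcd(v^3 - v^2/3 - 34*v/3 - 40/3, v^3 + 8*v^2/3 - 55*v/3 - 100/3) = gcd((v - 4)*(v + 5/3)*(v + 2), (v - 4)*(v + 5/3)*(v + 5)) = v^2 - 7*v/3 - 20/3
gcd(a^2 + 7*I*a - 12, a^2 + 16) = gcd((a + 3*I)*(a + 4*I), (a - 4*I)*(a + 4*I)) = a + 4*I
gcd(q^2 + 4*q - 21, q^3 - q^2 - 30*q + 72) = q - 3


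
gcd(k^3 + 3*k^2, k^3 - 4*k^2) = k^2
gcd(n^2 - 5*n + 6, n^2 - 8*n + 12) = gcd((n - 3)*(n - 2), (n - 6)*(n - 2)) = n - 2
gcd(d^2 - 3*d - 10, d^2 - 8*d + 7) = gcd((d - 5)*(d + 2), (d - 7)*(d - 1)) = 1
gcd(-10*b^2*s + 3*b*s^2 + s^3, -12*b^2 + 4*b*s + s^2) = -2*b + s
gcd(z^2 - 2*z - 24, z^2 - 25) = 1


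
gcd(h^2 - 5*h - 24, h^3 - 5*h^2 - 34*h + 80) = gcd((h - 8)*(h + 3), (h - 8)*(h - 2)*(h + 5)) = h - 8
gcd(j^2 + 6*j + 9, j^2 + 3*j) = j + 3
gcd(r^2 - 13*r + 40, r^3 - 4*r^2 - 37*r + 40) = r - 8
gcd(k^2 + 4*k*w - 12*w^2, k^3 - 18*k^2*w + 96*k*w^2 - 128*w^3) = -k + 2*w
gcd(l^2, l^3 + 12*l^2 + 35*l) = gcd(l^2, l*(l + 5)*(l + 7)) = l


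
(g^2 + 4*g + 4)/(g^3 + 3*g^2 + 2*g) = (g + 2)/(g*(g + 1))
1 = 1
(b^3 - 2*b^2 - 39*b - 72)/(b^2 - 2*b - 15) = (b^2 - 5*b - 24)/(b - 5)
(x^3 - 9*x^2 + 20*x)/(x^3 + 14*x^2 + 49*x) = (x^2 - 9*x + 20)/(x^2 + 14*x + 49)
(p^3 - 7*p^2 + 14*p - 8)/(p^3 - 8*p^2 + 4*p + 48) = (p^2 - 3*p + 2)/(p^2 - 4*p - 12)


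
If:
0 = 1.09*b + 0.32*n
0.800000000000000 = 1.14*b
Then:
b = 0.70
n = -2.39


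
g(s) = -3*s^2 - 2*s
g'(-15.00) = 88.00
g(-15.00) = -645.00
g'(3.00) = -20.00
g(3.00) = -33.00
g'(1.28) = -9.68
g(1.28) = -7.48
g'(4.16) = -26.96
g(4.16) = -60.24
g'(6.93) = -43.58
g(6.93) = -157.93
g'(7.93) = -49.58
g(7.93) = -204.51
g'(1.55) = -11.30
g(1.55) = -10.31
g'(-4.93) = 27.58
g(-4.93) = -63.05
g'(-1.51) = 7.06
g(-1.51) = -3.82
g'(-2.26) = 11.56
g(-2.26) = -10.80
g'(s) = -6*s - 2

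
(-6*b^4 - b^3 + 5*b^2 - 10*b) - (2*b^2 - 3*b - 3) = -6*b^4 - b^3 + 3*b^2 - 7*b + 3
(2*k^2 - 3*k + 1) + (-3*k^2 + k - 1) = -k^2 - 2*k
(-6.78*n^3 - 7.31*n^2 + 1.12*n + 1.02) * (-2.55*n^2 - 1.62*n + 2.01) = 17.289*n^5 + 29.6241*n^4 - 4.6416*n^3 - 19.1085*n^2 + 0.5988*n + 2.0502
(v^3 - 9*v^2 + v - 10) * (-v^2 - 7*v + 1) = -v^5 + 2*v^4 + 63*v^3 - 6*v^2 + 71*v - 10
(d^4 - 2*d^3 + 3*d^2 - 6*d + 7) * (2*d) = 2*d^5 - 4*d^4 + 6*d^3 - 12*d^2 + 14*d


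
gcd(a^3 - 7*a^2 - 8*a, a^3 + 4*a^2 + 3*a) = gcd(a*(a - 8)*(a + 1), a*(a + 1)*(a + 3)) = a^2 + a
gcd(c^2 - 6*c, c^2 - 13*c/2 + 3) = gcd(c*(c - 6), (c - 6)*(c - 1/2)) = c - 6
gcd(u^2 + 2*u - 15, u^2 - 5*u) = 1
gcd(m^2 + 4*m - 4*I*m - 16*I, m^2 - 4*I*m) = m - 4*I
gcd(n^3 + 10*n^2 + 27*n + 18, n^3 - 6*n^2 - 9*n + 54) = n + 3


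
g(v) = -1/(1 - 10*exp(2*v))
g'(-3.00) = -0.05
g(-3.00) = -1.03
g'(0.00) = -0.25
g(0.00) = 0.11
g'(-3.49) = -0.02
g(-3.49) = -1.01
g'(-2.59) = -0.13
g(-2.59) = -1.06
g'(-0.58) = -1.38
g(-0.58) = 0.47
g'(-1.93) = -0.68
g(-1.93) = -1.27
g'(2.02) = -0.00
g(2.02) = 0.00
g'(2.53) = -0.00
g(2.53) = 0.00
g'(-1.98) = -0.58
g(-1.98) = -1.24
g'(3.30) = -0.00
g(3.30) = 0.00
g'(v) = -20*exp(2*v)/(1 - 10*exp(2*v))^2 = -20*exp(2*v)/(10*exp(2*v) - 1)^2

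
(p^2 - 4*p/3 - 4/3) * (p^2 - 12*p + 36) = p^4 - 40*p^3/3 + 152*p^2/3 - 32*p - 48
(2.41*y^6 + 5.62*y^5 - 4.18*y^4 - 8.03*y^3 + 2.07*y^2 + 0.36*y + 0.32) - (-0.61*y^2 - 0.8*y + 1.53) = 2.41*y^6 + 5.62*y^5 - 4.18*y^4 - 8.03*y^3 + 2.68*y^2 + 1.16*y - 1.21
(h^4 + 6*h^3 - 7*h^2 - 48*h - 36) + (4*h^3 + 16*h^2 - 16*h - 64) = h^4 + 10*h^3 + 9*h^2 - 64*h - 100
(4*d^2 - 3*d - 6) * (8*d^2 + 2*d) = 32*d^4 - 16*d^3 - 54*d^2 - 12*d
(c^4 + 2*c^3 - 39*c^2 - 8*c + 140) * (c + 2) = c^5 + 4*c^4 - 35*c^3 - 86*c^2 + 124*c + 280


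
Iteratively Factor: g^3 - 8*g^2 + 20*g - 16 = (g - 2)*(g^2 - 6*g + 8) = (g - 2)^2*(g - 4)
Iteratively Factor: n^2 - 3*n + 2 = (n - 2)*(n - 1)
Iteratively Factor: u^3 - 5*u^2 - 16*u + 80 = (u + 4)*(u^2 - 9*u + 20) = (u - 5)*(u + 4)*(u - 4)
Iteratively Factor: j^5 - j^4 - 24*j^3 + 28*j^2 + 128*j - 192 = (j - 4)*(j^4 + 3*j^3 - 12*j^2 - 20*j + 48) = (j - 4)*(j - 2)*(j^3 + 5*j^2 - 2*j - 24) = (j - 4)*(j - 2)*(j + 3)*(j^2 + 2*j - 8) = (j - 4)*(j - 2)^2*(j + 3)*(j + 4)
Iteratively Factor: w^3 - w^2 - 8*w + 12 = (w - 2)*(w^2 + w - 6) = (w - 2)^2*(w + 3)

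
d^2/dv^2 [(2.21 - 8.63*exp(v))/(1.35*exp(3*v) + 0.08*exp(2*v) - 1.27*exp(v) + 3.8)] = (-62.9127000000001*exp(6*v) + 33.453405*exp(5*v) - 56.614292*exp(4*v) + 567.136378*exp(3*v) - 86.968188*exp(2*v) - 40.771231*exp(v) - 113.95174)*exp(v)/(2.460375*exp(9*v) + 0.4374*exp(8*v) - 6.917805*exp(7*v) + 19.954052*exp(6*v) + 8.970261*exp(5*v) - 38.630544*exp(4*v) + 54.117137*exp(3*v) + 21.85266*exp(2*v) - 55.0164*exp(v) + 54.872)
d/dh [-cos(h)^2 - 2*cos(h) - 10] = 2*(cos(h) + 1)*sin(h)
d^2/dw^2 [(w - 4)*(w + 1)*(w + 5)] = 6*w + 4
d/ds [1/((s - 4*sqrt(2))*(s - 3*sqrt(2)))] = (-2*s + 7*sqrt(2))/(s^4 - 14*sqrt(2)*s^3 + 146*s^2 - 336*sqrt(2)*s + 576)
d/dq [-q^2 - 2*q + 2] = -2*q - 2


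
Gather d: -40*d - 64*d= -104*d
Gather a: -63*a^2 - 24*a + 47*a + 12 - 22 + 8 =-63*a^2 + 23*a - 2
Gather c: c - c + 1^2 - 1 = 0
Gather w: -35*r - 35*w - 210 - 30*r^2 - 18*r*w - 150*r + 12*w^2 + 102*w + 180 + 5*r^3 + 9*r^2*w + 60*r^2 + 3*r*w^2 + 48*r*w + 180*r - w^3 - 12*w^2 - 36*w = 5*r^3 + 30*r^2 + 3*r*w^2 - 5*r - w^3 + w*(9*r^2 + 30*r + 31) - 30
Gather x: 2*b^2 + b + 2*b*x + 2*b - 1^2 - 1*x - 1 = 2*b^2 + 3*b + x*(2*b - 1) - 2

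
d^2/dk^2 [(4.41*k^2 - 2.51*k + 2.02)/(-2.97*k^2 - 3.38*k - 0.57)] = (132.82137*k^3 - 62.115174*k^2 - 147.162906*k - 51.85241)/(26.198073*k^6 + 89.443926*k^5 + 116.875143*k^4 + 72.946484*k^3 + 22.430583*k^2 + 3.294486*k + 0.185193)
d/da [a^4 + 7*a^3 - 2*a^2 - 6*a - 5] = 4*a^3 + 21*a^2 - 4*a - 6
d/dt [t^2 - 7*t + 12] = 2*t - 7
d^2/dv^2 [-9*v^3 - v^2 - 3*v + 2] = -54*v - 2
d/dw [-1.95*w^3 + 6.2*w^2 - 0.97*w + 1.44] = -5.85*w^2 + 12.4*w - 0.97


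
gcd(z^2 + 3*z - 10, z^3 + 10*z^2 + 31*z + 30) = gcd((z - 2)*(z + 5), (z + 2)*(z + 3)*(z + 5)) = z + 5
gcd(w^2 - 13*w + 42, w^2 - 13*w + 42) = w^2 - 13*w + 42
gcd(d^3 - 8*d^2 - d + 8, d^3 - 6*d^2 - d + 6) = d^2 - 1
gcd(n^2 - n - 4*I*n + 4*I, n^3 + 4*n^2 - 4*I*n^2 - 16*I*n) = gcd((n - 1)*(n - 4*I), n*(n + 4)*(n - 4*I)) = n - 4*I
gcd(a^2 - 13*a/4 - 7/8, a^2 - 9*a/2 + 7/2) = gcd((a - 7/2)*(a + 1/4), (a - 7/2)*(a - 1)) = a - 7/2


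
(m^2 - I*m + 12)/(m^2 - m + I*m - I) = (m^2 - I*m + 12)/(m^2 - m + I*m - I)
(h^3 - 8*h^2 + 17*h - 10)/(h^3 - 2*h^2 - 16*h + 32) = (h^2 - 6*h + 5)/(h^2 - 16)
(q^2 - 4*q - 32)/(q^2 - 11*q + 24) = (q + 4)/(q - 3)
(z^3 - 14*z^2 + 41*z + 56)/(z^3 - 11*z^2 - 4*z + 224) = (z + 1)/(z + 4)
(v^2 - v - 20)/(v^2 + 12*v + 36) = (v^2 - v - 20)/(v^2 + 12*v + 36)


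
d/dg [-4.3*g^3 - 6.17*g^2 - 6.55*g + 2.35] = -12.9*g^2 - 12.34*g - 6.55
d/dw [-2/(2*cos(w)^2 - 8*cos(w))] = 2*(2 - cos(w))*sin(w)/((cos(w) - 4)^2*cos(w)^2)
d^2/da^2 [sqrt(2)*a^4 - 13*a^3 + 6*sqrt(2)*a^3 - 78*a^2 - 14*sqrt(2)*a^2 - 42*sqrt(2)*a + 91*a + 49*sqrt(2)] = 12*sqrt(2)*a^2 - 78*a + 36*sqrt(2)*a - 156 - 28*sqrt(2)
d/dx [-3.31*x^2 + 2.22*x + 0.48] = 2.22 - 6.62*x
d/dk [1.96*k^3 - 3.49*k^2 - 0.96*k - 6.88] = 5.88*k^2 - 6.98*k - 0.96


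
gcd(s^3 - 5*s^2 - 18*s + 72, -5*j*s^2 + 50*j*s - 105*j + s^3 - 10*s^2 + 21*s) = s - 3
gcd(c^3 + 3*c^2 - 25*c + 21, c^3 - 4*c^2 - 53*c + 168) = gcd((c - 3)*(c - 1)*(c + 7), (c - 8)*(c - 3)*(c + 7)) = c^2 + 4*c - 21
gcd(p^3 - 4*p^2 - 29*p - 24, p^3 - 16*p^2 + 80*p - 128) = p - 8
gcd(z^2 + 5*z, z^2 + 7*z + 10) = z + 5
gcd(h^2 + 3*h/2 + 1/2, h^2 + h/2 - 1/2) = h + 1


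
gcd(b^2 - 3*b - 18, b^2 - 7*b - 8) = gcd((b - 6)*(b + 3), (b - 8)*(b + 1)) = 1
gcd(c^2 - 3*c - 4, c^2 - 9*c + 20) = c - 4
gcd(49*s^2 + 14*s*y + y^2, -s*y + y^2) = 1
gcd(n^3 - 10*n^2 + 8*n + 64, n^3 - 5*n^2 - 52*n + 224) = n^2 - 12*n + 32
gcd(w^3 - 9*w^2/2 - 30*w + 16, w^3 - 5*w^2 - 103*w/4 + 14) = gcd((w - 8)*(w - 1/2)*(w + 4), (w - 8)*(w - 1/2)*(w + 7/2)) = w^2 - 17*w/2 + 4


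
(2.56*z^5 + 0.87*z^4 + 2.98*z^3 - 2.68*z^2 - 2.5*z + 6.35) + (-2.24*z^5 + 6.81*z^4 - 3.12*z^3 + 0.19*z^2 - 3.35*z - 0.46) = 0.32*z^5 + 7.68*z^4 - 0.14*z^3 - 2.49*z^2 - 5.85*z + 5.89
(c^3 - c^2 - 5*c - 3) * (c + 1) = c^4 - 6*c^2 - 8*c - 3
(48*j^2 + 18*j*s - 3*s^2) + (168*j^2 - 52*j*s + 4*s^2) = 216*j^2 - 34*j*s + s^2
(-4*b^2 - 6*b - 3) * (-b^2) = 4*b^4 + 6*b^3 + 3*b^2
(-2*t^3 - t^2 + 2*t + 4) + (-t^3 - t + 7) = -3*t^3 - t^2 + t + 11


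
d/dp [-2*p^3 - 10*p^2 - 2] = 2*p*(-3*p - 10)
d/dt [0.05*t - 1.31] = 0.0500000000000000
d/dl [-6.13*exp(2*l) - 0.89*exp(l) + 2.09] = (-12.26*exp(l) - 0.89)*exp(l)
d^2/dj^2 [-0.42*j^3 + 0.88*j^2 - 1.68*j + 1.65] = 1.76 - 2.52*j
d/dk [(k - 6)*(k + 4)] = 2*k - 2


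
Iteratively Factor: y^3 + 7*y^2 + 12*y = (y + 3)*(y^2 + 4*y) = y*(y + 3)*(y + 4)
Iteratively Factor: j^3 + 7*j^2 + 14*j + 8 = (j + 2)*(j^2 + 5*j + 4) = (j + 1)*(j + 2)*(j + 4)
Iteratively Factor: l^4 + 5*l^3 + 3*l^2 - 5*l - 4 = (l + 4)*(l^3 + l^2 - l - 1) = (l + 1)*(l + 4)*(l^2 - 1) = (l + 1)^2*(l + 4)*(l - 1)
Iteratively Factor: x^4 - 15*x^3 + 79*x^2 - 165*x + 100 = (x - 1)*(x^3 - 14*x^2 + 65*x - 100) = (x - 4)*(x - 1)*(x^2 - 10*x + 25) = (x - 5)*(x - 4)*(x - 1)*(x - 5)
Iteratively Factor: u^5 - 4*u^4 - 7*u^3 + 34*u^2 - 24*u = (u - 1)*(u^4 - 3*u^3 - 10*u^2 + 24*u) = u*(u - 1)*(u^3 - 3*u^2 - 10*u + 24) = u*(u - 2)*(u - 1)*(u^2 - u - 12) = u*(u - 2)*(u - 1)*(u + 3)*(u - 4)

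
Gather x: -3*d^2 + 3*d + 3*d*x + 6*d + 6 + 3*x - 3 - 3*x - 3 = -3*d^2 + 3*d*x + 9*d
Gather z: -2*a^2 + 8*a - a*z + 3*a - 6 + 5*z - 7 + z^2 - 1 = -2*a^2 + 11*a + z^2 + z*(5 - a) - 14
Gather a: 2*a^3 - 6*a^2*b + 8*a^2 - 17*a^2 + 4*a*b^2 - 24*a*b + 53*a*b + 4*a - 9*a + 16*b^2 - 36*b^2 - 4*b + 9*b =2*a^3 + a^2*(-6*b - 9) + a*(4*b^2 + 29*b - 5) - 20*b^2 + 5*b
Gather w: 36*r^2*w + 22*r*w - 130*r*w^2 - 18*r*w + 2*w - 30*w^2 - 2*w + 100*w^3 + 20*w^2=100*w^3 + w^2*(-130*r - 10) + w*(36*r^2 + 4*r)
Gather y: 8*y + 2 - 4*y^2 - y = -4*y^2 + 7*y + 2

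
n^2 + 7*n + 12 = (n + 3)*(n + 4)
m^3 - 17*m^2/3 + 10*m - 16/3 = (m - 8/3)*(m - 2)*(m - 1)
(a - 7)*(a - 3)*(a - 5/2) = a^3 - 25*a^2/2 + 46*a - 105/2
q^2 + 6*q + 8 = (q + 2)*(q + 4)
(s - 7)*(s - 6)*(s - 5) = s^3 - 18*s^2 + 107*s - 210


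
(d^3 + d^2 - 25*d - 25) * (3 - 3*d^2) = -3*d^5 - 3*d^4 + 78*d^3 + 78*d^2 - 75*d - 75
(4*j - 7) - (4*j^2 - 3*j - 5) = -4*j^2 + 7*j - 2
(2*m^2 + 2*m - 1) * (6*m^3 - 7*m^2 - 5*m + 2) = 12*m^5 - 2*m^4 - 30*m^3 + m^2 + 9*m - 2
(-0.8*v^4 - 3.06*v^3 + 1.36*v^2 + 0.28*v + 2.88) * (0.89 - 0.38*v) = 0.304*v^5 + 0.4508*v^4 - 3.2402*v^3 + 1.104*v^2 - 0.8452*v + 2.5632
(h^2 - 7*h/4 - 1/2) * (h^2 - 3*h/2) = h^4 - 13*h^3/4 + 17*h^2/8 + 3*h/4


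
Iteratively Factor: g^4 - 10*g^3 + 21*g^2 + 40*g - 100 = (g - 5)*(g^3 - 5*g^2 - 4*g + 20) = (g - 5)*(g + 2)*(g^2 - 7*g + 10) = (g - 5)^2*(g + 2)*(g - 2)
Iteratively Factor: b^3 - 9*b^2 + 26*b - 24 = (b - 2)*(b^2 - 7*b + 12) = (b - 4)*(b - 2)*(b - 3)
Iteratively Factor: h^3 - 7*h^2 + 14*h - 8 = (h - 2)*(h^2 - 5*h + 4) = (h - 4)*(h - 2)*(h - 1)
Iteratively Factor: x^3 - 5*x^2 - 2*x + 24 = (x - 3)*(x^2 - 2*x - 8) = (x - 3)*(x + 2)*(x - 4)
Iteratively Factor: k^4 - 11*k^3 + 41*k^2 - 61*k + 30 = (k - 5)*(k^3 - 6*k^2 + 11*k - 6) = (k - 5)*(k - 2)*(k^2 - 4*k + 3) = (k - 5)*(k - 2)*(k - 1)*(k - 3)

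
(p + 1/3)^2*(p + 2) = p^3 + 8*p^2/3 + 13*p/9 + 2/9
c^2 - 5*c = c*(c - 5)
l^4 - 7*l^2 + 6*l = l*(l - 2)*(l - 1)*(l + 3)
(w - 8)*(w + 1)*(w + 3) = w^3 - 4*w^2 - 29*w - 24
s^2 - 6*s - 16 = (s - 8)*(s + 2)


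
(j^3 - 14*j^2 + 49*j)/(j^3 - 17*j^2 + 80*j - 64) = j*(j^2 - 14*j + 49)/(j^3 - 17*j^2 + 80*j - 64)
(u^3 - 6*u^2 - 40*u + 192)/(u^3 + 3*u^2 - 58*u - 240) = (u - 4)/(u + 5)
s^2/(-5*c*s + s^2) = s/(-5*c + s)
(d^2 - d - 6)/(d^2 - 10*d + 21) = (d + 2)/(d - 7)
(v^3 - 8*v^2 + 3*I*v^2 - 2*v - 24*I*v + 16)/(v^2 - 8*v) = v + 3*I - 2/v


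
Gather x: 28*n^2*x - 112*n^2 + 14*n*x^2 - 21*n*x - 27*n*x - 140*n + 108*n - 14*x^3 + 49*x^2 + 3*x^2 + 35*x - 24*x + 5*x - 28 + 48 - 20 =-112*n^2 - 32*n - 14*x^3 + x^2*(14*n + 52) + x*(28*n^2 - 48*n + 16)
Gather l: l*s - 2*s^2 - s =l*s - 2*s^2 - s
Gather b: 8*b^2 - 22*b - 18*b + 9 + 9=8*b^2 - 40*b + 18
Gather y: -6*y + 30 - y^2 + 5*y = -y^2 - y + 30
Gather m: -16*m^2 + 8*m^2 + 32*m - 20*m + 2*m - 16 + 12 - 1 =-8*m^2 + 14*m - 5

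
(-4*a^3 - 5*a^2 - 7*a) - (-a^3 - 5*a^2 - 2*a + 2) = -3*a^3 - 5*a - 2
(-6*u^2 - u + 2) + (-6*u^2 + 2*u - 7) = -12*u^2 + u - 5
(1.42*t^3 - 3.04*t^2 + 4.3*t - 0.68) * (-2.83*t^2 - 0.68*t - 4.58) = -4.0186*t^5 + 7.6376*t^4 - 16.6054*t^3 + 12.9236*t^2 - 19.2316*t + 3.1144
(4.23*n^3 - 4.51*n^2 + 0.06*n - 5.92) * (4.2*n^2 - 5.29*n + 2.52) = 17.766*n^5 - 41.3187*n^4 + 34.7695*n^3 - 36.5466*n^2 + 31.468*n - 14.9184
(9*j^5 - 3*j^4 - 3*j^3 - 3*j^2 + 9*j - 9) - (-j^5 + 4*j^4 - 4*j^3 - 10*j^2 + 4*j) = 10*j^5 - 7*j^4 + j^3 + 7*j^2 + 5*j - 9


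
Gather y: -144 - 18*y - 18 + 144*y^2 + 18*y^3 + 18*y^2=18*y^3 + 162*y^2 - 18*y - 162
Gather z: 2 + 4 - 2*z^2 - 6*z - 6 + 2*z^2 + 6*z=0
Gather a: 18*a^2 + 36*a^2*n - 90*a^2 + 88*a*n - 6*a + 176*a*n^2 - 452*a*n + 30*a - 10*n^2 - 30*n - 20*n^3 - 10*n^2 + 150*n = a^2*(36*n - 72) + a*(176*n^2 - 364*n + 24) - 20*n^3 - 20*n^2 + 120*n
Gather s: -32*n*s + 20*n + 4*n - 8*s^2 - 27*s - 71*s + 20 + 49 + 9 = 24*n - 8*s^2 + s*(-32*n - 98) + 78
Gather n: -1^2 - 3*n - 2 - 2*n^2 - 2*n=-2*n^2 - 5*n - 3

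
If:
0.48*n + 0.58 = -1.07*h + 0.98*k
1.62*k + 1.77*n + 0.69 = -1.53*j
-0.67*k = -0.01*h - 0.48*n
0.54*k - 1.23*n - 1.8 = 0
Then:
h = -1.00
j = 3.67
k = -1.55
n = -2.14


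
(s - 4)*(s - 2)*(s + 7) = s^3 + s^2 - 34*s + 56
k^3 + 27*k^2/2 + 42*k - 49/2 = (k - 1/2)*(k + 7)^2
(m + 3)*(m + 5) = m^2 + 8*m + 15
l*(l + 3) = l^2 + 3*l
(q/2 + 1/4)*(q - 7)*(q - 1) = q^3/2 - 15*q^2/4 + 3*q/2 + 7/4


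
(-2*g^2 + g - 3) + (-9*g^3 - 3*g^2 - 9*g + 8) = -9*g^3 - 5*g^2 - 8*g + 5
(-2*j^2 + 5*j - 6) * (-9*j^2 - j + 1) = 18*j^4 - 43*j^3 + 47*j^2 + 11*j - 6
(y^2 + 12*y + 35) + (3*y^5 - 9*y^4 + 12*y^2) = 3*y^5 - 9*y^4 + 13*y^2 + 12*y + 35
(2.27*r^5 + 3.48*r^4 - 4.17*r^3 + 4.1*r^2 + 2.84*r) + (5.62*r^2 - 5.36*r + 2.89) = 2.27*r^5 + 3.48*r^4 - 4.17*r^3 + 9.72*r^2 - 2.52*r + 2.89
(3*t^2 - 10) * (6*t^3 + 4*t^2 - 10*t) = 18*t^5 + 12*t^4 - 90*t^3 - 40*t^2 + 100*t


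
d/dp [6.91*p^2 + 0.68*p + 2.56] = 13.82*p + 0.68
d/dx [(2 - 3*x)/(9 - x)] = -25/(x - 9)^2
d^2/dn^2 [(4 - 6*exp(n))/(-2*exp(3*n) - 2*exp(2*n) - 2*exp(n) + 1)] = (96*exp(6*n) - 72*exp(5*n) - 248*exp(4*n) + 36*exp(3*n) - 48*exp(2*n) - 36*exp(n) - 2)*exp(n)/(8*exp(9*n) + 24*exp(8*n) + 48*exp(7*n) + 44*exp(6*n) + 24*exp(5*n) - 12*exp(4*n) - 10*exp(3*n) - 6*exp(2*n) + 6*exp(n) - 1)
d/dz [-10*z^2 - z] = -20*z - 1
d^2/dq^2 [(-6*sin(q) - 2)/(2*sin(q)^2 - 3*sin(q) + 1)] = 4*(6*(1 - cos(q)^2)^2 - 23*sin(q)*cos(q)^2 + 16*cos(q)^2)/((sin(q) - 1)^2*(2*sin(q) - 1)^3)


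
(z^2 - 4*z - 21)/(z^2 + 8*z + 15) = (z - 7)/(z + 5)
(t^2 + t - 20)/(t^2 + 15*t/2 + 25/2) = 2*(t - 4)/(2*t + 5)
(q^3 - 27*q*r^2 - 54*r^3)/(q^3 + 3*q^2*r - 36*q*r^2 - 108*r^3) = (q + 3*r)/(q + 6*r)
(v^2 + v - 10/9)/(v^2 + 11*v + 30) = (v^2 + v - 10/9)/(v^2 + 11*v + 30)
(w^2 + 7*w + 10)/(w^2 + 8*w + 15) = (w + 2)/(w + 3)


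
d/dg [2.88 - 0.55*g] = -0.550000000000000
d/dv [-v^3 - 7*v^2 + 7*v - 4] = -3*v^2 - 14*v + 7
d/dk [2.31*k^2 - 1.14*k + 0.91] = 4.62*k - 1.14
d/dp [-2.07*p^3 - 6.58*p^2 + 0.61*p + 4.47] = -6.21*p^2 - 13.16*p + 0.61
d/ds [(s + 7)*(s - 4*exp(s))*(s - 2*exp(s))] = -6*s^2*exp(s) + 3*s^2 + 16*s*exp(2*s) - 54*s*exp(s) + 14*s + 120*exp(2*s) - 42*exp(s)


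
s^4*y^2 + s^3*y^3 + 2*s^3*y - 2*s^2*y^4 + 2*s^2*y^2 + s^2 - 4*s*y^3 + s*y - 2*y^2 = (s - y)*(s + 2*y)*(s*y + 1)^2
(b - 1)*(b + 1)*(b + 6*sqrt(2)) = b^3 + 6*sqrt(2)*b^2 - b - 6*sqrt(2)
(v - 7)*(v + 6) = v^2 - v - 42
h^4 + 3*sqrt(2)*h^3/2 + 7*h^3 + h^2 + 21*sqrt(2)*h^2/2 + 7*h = h*(h + 7)*(h + sqrt(2)/2)*(h + sqrt(2))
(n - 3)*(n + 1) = n^2 - 2*n - 3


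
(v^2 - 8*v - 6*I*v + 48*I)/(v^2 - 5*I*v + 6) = (v - 8)/(v + I)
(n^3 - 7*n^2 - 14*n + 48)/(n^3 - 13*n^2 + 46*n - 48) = (n + 3)/(n - 3)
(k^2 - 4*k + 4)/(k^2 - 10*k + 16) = (k - 2)/(k - 8)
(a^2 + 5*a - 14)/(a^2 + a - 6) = (a + 7)/(a + 3)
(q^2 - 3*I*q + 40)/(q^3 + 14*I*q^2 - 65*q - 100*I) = (q - 8*I)/(q^2 + 9*I*q - 20)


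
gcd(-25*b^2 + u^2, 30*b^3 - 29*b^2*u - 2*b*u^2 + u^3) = 5*b + u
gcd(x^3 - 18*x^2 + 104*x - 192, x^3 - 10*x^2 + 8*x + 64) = x^2 - 12*x + 32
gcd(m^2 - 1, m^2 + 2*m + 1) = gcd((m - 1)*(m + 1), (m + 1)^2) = m + 1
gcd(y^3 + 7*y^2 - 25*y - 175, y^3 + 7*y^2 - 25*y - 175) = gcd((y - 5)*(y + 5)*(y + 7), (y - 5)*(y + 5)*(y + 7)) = y^3 + 7*y^2 - 25*y - 175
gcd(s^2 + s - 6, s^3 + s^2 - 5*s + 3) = s + 3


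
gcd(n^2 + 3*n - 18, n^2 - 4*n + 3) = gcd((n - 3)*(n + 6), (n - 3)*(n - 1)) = n - 3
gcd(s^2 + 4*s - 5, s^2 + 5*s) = s + 5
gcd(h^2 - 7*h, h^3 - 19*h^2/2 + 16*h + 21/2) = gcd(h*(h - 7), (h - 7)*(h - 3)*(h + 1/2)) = h - 7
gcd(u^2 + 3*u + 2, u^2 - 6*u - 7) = u + 1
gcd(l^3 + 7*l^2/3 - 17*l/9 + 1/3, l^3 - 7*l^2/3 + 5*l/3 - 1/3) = l - 1/3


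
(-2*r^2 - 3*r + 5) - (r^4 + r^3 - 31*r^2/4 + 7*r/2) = -r^4 - r^3 + 23*r^2/4 - 13*r/2 + 5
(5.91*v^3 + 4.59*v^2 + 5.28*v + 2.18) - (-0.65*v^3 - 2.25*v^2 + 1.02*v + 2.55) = 6.56*v^3 + 6.84*v^2 + 4.26*v - 0.37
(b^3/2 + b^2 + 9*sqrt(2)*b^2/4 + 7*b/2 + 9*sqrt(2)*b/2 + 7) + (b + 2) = b^3/2 + b^2 + 9*sqrt(2)*b^2/4 + 9*b/2 + 9*sqrt(2)*b/2 + 9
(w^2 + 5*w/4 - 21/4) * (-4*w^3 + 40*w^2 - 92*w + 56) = -4*w^5 + 35*w^4 - 21*w^3 - 269*w^2 + 553*w - 294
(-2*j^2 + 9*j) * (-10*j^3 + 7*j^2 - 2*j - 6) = 20*j^5 - 104*j^4 + 67*j^3 - 6*j^2 - 54*j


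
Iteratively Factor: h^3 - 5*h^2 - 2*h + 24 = (h - 3)*(h^2 - 2*h - 8) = (h - 4)*(h - 3)*(h + 2)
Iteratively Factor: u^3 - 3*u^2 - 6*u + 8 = (u - 1)*(u^2 - 2*u - 8) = (u - 4)*(u - 1)*(u + 2)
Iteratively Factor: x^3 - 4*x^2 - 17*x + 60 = (x - 5)*(x^2 + x - 12) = (x - 5)*(x + 4)*(x - 3)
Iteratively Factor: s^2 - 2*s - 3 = (s - 3)*(s + 1)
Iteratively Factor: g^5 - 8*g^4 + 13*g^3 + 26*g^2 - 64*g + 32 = (g - 4)*(g^4 - 4*g^3 - 3*g^2 + 14*g - 8) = (g - 4)^2*(g^3 - 3*g + 2) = (g - 4)^2*(g - 1)*(g^2 + g - 2) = (g - 4)^2*(g - 1)^2*(g + 2)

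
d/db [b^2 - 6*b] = 2*b - 6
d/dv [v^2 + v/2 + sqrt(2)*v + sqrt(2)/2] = 2*v + 1/2 + sqrt(2)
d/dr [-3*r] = -3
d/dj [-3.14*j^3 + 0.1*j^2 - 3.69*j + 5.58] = -9.42*j^2 + 0.2*j - 3.69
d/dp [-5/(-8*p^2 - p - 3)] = 5*(-16*p - 1)/(8*p^2 + p + 3)^2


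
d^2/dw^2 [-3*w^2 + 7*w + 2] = -6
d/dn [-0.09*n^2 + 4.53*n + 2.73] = 4.53 - 0.18*n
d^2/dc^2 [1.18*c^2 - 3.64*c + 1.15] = 2.36000000000000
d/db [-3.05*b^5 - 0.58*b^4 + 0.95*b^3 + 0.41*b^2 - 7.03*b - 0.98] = -15.25*b^4 - 2.32*b^3 + 2.85*b^2 + 0.82*b - 7.03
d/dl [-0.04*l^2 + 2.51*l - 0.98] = 2.51 - 0.08*l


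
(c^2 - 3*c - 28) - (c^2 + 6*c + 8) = -9*c - 36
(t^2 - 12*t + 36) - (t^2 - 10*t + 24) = 12 - 2*t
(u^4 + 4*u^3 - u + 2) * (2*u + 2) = 2*u^5 + 10*u^4 + 8*u^3 - 2*u^2 + 2*u + 4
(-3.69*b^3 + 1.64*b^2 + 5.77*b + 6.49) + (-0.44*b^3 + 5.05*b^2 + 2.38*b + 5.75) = -4.13*b^3 + 6.69*b^2 + 8.15*b + 12.24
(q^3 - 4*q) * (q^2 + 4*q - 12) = q^5 + 4*q^4 - 16*q^3 - 16*q^2 + 48*q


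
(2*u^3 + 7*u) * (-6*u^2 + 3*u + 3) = -12*u^5 + 6*u^4 - 36*u^3 + 21*u^2 + 21*u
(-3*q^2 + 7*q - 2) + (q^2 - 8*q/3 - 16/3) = -2*q^2 + 13*q/3 - 22/3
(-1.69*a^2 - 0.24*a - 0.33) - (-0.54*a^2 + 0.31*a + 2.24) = -1.15*a^2 - 0.55*a - 2.57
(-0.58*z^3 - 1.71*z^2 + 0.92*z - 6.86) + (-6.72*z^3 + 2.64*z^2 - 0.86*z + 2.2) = -7.3*z^3 + 0.93*z^2 + 0.0600000000000001*z - 4.66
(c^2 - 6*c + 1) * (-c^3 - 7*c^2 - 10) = -c^5 - c^4 + 41*c^3 - 17*c^2 + 60*c - 10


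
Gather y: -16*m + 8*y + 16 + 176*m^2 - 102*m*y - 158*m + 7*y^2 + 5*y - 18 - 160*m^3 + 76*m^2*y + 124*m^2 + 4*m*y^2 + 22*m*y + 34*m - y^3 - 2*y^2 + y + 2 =-160*m^3 + 300*m^2 - 140*m - y^3 + y^2*(4*m + 5) + y*(76*m^2 - 80*m + 14)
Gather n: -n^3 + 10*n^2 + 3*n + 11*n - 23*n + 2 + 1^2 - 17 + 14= -n^3 + 10*n^2 - 9*n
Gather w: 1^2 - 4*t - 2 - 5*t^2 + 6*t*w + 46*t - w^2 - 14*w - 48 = -5*t^2 + 42*t - w^2 + w*(6*t - 14) - 49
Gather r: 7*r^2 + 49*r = 7*r^2 + 49*r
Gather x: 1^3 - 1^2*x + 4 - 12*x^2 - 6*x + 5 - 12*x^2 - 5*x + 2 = -24*x^2 - 12*x + 12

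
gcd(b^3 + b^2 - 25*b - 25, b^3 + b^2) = b + 1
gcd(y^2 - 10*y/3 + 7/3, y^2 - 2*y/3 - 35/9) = y - 7/3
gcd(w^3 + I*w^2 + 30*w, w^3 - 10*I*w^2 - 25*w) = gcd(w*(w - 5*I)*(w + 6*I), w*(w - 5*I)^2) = w^2 - 5*I*w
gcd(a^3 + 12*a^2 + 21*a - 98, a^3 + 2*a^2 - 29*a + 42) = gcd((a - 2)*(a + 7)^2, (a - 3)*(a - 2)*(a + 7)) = a^2 + 5*a - 14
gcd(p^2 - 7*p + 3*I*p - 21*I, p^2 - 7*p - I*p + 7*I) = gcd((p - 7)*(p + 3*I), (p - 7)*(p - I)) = p - 7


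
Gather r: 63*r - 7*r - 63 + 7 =56*r - 56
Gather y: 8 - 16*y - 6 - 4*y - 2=-20*y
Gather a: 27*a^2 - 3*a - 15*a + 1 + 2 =27*a^2 - 18*a + 3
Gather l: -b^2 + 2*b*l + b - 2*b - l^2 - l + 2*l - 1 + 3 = -b^2 - b - l^2 + l*(2*b + 1) + 2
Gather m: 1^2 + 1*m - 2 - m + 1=0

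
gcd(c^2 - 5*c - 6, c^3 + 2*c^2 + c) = c + 1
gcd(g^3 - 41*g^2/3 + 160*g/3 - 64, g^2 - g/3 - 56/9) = g - 8/3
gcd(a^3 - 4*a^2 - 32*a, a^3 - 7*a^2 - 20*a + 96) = a^2 - 4*a - 32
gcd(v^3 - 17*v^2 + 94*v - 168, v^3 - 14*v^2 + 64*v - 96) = v^2 - 10*v + 24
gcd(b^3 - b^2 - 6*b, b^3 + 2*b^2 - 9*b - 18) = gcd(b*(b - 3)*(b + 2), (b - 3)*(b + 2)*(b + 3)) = b^2 - b - 6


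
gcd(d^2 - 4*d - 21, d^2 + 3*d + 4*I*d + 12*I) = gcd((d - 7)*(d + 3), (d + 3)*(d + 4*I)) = d + 3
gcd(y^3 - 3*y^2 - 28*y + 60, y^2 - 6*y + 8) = y - 2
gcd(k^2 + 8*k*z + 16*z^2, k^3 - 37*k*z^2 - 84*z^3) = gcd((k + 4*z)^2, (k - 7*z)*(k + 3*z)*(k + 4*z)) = k + 4*z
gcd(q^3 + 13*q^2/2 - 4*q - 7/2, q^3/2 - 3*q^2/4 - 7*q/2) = 1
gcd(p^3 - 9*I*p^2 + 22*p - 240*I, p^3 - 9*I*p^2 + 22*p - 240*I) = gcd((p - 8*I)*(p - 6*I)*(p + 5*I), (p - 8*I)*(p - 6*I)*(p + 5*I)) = p^3 - 9*I*p^2 + 22*p - 240*I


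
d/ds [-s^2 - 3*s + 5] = -2*s - 3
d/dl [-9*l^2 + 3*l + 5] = 3 - 18*l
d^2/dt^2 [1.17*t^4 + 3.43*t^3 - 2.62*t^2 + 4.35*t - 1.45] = 14.04*t^2 + 20.58*t - 5.24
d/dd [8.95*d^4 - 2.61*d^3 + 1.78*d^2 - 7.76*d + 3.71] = 35.8*d^3 - 7.83*d^2 + 3.56*d - 7.76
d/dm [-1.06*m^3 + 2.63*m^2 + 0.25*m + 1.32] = -3.18*m^2 + 5.26*m + 0.25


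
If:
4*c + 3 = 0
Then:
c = -3/4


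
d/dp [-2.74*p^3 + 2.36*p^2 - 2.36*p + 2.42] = -8.22*p^2 + 4.72*p - 2.36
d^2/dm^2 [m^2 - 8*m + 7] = 2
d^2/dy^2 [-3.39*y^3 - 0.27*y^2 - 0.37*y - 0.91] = -20.34*y - 0.54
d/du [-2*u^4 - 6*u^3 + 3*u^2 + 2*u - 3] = -8*u^3 - 18*u^2 + 6*u + 2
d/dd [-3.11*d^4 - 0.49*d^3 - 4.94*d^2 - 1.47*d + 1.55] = -12.44*d^3 - 1.47*d^2 - 9.88*d - 1.47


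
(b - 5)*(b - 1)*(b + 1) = b^3 - 5*b^2 - b + 5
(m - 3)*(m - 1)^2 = m^3 - 5*m^2 + 7*m - 3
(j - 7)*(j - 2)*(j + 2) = j^3 - 7*j^2 - 4*j + 28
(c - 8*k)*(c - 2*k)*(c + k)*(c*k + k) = c^4*k - 9*c^3*k^2 + c^3*k + 6*c^2*k^3 - 9*c^2*k^2 + 16*c*k^4 + 6*c*k^3 + 16*k^4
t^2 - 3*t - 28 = (t - 7)*(t + 4)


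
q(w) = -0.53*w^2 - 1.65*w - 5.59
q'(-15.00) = 14.25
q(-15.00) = -100.09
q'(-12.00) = 11.07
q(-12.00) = -62.11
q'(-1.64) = 0.09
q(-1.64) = -4.31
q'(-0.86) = -0.74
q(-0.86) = -4.56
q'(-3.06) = 1.59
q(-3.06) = -5.50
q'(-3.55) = 2.11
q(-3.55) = -6.41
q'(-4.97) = 3.62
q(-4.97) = -10.48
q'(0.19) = -1.85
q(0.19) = -5.92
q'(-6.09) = 4.81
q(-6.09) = -15.20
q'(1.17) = -2.89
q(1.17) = -8.25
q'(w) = -1.06*w - 1.65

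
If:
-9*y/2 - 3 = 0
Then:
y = -2/3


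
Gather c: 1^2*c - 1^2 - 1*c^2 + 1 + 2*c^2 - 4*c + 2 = c^2 - 3*c + 2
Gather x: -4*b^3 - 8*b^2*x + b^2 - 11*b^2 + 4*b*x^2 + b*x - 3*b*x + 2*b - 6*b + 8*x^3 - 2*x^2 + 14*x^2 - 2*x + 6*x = -4*b^3 - 10*b^2 - 4*b + 8*x^3 + x^2*(4*b + 12) + x*(-8*b^2 - 2*b + 4)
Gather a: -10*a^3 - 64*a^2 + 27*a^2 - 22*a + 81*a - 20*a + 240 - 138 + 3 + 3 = -10*a^3 - 37*a^2 + 39*a + 108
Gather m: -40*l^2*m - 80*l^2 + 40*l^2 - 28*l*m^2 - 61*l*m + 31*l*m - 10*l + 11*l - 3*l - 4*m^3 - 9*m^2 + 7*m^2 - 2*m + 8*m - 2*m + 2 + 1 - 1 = -40*l^2 - 2*l - 4*m^3 + m^2*(-28*l - 2) + m*(-40*l^2 - 30*l + 4) + 2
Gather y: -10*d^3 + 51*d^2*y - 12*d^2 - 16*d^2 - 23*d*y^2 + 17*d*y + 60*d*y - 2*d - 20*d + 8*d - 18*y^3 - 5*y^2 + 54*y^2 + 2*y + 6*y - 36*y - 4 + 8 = -10*d^3 - 28*d^2 - 14*d - 18*y^3 + y^2*(49 - 23*d) + y*(51*d^2 + 77*d - 28) + 4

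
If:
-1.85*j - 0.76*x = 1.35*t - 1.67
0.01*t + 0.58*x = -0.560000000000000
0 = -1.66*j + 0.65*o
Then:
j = 41.9135135135135*x + 41.7675675675676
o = 107.040665280665*x + 106.667941787942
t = -58.0*x - 56.0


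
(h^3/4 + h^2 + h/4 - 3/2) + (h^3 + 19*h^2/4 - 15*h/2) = 5*h^3/4 + 23*h^2/4 - 29*h/4 - 3/2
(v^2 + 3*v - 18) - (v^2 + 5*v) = -2*v - 18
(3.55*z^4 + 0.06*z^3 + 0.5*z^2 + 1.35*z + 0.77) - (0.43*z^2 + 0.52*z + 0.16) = 3.55*z^4 + 0.06*z^3 + 0.07*z^2 + 0.83*z + 0.61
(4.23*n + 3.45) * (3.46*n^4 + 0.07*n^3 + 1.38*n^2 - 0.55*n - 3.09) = 14.6358*n^5 + 12.2331*n^4 + 6.0789*n^3 + 2.4345*n^2 - 14.9682*n - 10.6605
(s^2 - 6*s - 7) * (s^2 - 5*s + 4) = s^4 - 11*s^3 + 27*s^2 + 11*s - 28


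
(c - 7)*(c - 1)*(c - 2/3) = c^3 - 26*c^2/3 + 37*c/3 - 14/3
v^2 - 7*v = v*(v - 7)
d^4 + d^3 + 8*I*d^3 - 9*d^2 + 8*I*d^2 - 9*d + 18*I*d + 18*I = (d + 1)*(d - I)*(d + 3*I)*(d + 6*I)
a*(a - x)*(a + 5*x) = a^3 + 4*a^2*x - 5*a*x^2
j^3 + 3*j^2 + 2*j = j*(j + 1)*(j + 2)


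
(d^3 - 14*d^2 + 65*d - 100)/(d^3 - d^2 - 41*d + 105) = (d^2 - 9*d + 20)/(d^2 + 4*d - 21)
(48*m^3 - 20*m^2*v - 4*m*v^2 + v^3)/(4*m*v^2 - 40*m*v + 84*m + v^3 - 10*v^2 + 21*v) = (12*m^2 - 8*m*v + v^2)/(v^2 - 10*v + 21)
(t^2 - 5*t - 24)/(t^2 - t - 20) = (-t^2 + 5*t + 24)/(-t^2 + t + 20)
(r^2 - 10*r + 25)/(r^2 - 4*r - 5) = (r - 5)/(r + 1)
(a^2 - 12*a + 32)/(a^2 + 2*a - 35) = (a^2 - 12*a + 32)/(a^2 + 2*a - 35)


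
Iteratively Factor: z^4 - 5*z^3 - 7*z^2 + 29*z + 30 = (z - 3)*(z^3 - 2*z^2 - 13*z - 10) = (z - 3)*(z + 2)*(z^2 - 4*z - 5) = (z - 3)*(z + 1)*(z + 2)*(z - 5)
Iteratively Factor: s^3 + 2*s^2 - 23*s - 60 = (s + 3)*(s^2 - s - 20) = (s - 5)*(s + 3)*(s + 4)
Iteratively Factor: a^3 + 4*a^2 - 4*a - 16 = (a + 2)*(a^2 + 2*a - 8) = (a - 2)*(a + 2)*(a + 4)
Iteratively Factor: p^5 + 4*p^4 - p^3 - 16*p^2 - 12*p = (p + 2)*(p^4 + 2*p^3 - 5*p^2 - 6*p) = (p + 1)*(p + 2)*(p^3 + p^2 - 6*p) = (p - 2)*(p + 1)*(p + 2)*(p^2 + 3*p) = p*(p - 2)*(p + 1)*(p + 2)*(p + 3)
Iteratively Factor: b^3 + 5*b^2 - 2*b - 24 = (b - 2)*(b^2 + 7*b + 12) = (b - 2)*(b + 4)*(b + 3)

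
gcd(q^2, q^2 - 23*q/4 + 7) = 1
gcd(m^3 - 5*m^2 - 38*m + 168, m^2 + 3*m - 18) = m + 6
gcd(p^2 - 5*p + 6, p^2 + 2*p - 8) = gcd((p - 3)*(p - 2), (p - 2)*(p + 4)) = p - 2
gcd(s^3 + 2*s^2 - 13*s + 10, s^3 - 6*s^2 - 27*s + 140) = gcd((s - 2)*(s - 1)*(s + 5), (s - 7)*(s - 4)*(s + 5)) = s + 5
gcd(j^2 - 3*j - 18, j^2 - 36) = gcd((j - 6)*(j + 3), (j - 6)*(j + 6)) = j - 6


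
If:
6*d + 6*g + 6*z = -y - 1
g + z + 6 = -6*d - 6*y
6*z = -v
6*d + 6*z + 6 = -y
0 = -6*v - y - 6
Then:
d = -7/6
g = 5/6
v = -1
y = 0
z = 1/6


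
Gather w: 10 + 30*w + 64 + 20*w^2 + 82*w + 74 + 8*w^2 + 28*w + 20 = 28*w^2 + 140*w + 168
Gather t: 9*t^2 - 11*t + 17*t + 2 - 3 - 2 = 9*t^2 + 6*t - 3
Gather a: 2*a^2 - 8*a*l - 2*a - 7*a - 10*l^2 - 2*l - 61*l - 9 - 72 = 2*a^2 + a*(-8*l - 9) - 10*l^2 - 63*l - 81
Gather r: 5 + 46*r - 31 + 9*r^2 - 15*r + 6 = 9*r^2 + 31*r - 20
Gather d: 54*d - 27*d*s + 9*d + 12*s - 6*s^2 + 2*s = d*(63 - 27*s) - 6*s^2 + 14*s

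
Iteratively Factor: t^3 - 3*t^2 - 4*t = (t)*(t^2 - 3*t - 4) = t*(t + 1)*(t - 4)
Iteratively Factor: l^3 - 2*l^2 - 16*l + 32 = (l + 4)*(l^2 - 6*l + 8) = (l - 2)*(l + 4)*(l - 4)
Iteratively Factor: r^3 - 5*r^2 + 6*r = (r - 2)*(r^2 - 3*r) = (r - 3)*(r - 2)*(r)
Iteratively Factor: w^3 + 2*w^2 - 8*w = (w)*(w^2 + 2*w - 8) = w*(w + 4)*(w - 2)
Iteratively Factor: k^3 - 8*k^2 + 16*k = (k)*(k^2 - 8*k + 16) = k*(k - 4)*(k - 4)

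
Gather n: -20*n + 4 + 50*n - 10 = 30*n - 6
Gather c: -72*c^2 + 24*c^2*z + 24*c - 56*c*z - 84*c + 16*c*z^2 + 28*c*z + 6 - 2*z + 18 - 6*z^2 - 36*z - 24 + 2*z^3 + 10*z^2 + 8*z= c^2*(24*z - 72) + c*(16*z^2 - 28*z - 60) + 2*z^3 + 4*z^2 - 30*z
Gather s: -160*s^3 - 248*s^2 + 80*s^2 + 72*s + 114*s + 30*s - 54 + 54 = -160*s^3 - 168*s^2 + 216*s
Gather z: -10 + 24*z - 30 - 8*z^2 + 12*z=-8*z^2 + 36*z - 40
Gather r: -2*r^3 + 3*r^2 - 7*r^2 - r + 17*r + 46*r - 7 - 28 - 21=-2*r^3 - 4*r^2 + 62*r - 56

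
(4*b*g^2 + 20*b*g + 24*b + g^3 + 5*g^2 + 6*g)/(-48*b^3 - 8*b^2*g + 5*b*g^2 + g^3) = (-g^2 - 5*g - 6)/(12*b^2 - b*g - g^2)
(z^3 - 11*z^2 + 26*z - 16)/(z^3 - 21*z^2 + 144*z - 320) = (z^2 - 3*z + 2)/(z^2 - 13*z + 40)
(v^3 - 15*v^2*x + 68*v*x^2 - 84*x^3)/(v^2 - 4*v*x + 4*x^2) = (-v^2 + 13*v*x - 42*x^2)/(-v + 2*x)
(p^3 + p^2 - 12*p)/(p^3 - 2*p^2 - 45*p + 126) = p*(p + 4)/(p^2 + p - 42)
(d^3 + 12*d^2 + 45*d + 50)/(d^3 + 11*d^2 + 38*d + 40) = (d + 5)/(d + 4)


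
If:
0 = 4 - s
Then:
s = 4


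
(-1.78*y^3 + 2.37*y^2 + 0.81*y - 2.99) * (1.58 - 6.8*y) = 12.104*y^4 - 18.9284*y^3 - 1.7634*y^2 + 21.6118*y - 4.7242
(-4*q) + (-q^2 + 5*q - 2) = -q^2 + q - 2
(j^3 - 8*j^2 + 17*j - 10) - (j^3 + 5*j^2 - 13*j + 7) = -13*j^2 + 30*j - 17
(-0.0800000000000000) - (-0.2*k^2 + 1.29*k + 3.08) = 0.2*k^2 - 1.29*k - 3.16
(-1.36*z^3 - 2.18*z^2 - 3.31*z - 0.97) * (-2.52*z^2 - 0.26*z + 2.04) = 3.4272*z^5 + 5.8472*z^4 + 6.1336*z^3 - 1.1422*z^2 - 6.5002*z - 1.9788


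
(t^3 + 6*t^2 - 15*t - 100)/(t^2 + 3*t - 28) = (t^2 + 10*t + 25)/(t + 7)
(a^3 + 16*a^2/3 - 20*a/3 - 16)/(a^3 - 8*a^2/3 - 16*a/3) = (a^2 + 4*a - 12)/(a*(a - 4))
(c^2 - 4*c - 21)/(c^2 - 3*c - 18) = (c - 7)/(c - 6)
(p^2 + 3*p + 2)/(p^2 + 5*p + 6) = (p + 1)/(p + 3)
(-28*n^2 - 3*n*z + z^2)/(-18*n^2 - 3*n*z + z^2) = (28*n^2 + 3*n*z - z^2)/(18*n^2 + 3*n*z - z^2)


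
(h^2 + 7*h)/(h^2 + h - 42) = h/(h - 6)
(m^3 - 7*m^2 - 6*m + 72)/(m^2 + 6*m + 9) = (m^2 - 10*m + 24)/(m + 3)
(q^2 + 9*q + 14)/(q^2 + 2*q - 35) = (q + 2)/(q - 5)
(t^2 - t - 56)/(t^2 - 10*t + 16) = (t + 7)/(t - 2)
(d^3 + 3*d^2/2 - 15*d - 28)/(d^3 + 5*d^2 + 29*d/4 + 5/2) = 2*(2*d^2 - d - 28)/(4*d^2 + 12*d + 5)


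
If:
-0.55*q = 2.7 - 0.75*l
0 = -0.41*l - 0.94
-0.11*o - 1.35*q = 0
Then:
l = -2.29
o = 98.62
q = -8.04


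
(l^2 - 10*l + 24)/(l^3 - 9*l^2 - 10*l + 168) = (l - 4)/(l^2 - 3*l - 28)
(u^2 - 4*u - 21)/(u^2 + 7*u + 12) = (u - 7)/(u + 4)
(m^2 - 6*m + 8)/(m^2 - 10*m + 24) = (m - 2)/(m - 6)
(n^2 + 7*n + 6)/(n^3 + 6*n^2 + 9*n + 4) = (n + 6)/(n^2 + 5*n + 4)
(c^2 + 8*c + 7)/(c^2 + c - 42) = (c + 1)/(c - 6)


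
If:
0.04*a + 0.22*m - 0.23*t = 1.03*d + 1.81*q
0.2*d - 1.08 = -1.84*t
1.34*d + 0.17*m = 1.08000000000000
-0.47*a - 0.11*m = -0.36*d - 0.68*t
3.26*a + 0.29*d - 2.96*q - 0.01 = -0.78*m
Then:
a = -0.96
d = -0.13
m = 7.38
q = 0.87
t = 0.60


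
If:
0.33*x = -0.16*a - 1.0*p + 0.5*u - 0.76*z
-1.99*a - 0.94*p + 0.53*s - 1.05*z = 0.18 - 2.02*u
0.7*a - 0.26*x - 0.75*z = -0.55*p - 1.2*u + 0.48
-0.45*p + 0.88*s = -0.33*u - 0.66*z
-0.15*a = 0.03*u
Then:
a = -0.119944474371054*z - 0.03307594197375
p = 0.279559454036142 - 0.174245271121069*z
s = 0.0809391477949732 - 1.06399858490536*z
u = 0.599722371855268*z + 0.16537970986875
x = -0.808189172884632*z - 0.580537722381718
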